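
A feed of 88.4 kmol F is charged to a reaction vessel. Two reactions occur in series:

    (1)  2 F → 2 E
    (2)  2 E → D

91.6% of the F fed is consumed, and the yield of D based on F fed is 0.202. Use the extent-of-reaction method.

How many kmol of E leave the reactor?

Conversion of F: F consumed = 2ξ₁ = 0.916 × 88.4 → ξ₁ = 40.49 kmol.
Yield of D: 1ξ₂ / 88.4 = 0.202 → ξ₂ = 17.86 kmol.
Outlet amounts (n = n₀ + Σ ν·ξ):
  F: 88.4 − 2(40.49) = 7.426
  E: 0 + 2(40.49) − 2(17.86) = 45.26
  D: 0 + 1(17.86) = 17.86

45.3 kmol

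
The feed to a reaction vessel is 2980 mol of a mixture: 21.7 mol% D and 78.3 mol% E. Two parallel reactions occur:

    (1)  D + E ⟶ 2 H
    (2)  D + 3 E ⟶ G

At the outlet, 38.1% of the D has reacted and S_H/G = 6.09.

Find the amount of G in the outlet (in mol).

Conversion of D: D consumed = 0.381 × 646.7 = 246.4 mol = 1ξ₁ + 1ξ₂.
Selectivity: 2ξ₁ / (1ξ₂) = 6.09 → ξ₁ = 3.045 ξ₂.
Substitute: (1·3.045 + 1) ξ₂ = 246.4 → ξ₂ = 60.91 mol, ξ₁ = 185.5 mol.
Outlet amounts (n = n₀ + Σ ν·ξ):
  D: 646.7 − 1(185.5) − 1(60.91) = 400.3
  E: 2333 − 1(185.5) − 3(60.91) = 1965
  H: 0 + 2(185.5) = 370.9
  G: 0 + 1(60.91) = 60.91

60.9 mol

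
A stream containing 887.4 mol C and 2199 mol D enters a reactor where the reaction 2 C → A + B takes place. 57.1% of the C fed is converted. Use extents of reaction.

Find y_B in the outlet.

C reacted = 0.571 × 887.4 = 506.7 mol; ν_C = −2, so ξ = 506.7/2 = 253.4 mol.
Outlet amounts (n = n₀ + ν ξ):
  C: 887.4 − 2(253.4) = 380.7
  A: 0 + 1(253.4) = 253.4
  B: 0 + 1(253.4) = 253.4
  D: 2199 (inert)
Total out = 3086 mol; y_B = 253.4 / 3086 = 0.08209.

0.0821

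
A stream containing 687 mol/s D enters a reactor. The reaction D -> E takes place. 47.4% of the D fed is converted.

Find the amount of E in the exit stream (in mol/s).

D reacted = 0.474 × 687 = 325.6 mol/s; ν_D = −1, so ξ = 325.6/1 = 325.6 mol/s.
Outlet amounts (n = n₀ + ν ξ):
  D: 687 − 1(325.6) = 361.4
  E: 0 + 1(325.6) = 325.6

326 mol/s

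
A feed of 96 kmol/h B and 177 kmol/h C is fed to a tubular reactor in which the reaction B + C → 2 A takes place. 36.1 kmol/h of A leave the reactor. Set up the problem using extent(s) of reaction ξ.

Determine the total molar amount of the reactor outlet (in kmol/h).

273 kmol/h

For A: n = n₀ + 2ξ → 36.1 = 0 + 2ξ, giving ξ = 18.05 kmol/h.
Outlet amounts (n = n₀ + ν ξ):
  B: 96 − 1(18.05) = 77.95
  C: 177 − 1(18.05) = 158.9
  A: 0 + 2(18.05) = 36.1
Total out = 77.95 + 158.9 + 36.1 = 273 kmol/h.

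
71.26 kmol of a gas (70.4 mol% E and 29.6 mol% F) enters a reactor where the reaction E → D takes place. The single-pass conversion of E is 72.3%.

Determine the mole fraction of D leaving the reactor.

0.509

E reacted = 0.723 × 50.17 = 36.27 kmol; ν_E = −1, so ξ = 36.27/1 = 36.27 kmol.
Outlet amounts (n = n₀ + ν ξ):
  E: 50.17 − 1(36.27) = 13.9
  D: 0 + 1(36.27) = 36.27
  F: 21.09 (inert)
Total out = 71.26 kmol; y_D = 36.27 / 71.26 = 0.509.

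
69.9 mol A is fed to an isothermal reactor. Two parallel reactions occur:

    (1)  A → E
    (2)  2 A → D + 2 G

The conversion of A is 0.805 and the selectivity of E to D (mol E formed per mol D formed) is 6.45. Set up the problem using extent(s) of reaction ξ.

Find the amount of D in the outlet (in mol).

Conversion of A: A consumed = 0.805 × 69.9 = 56.27 mol = 1ξ₁ + 2ξ₂.
Selectivity: 1ξ₁ / (1ξ₂) = 6.45 → ξ₁ = 6.45 ξ₂.
Substitute: (1·6.45 + 2) ξ₂ = 56.27 → ξ₂ = 6.659 mol, ξ₁ = 42.95 mol.
Outlet amounts (n = n₀ + Σ ν·ξ):
  A: 69.9 − 1(42.95) − 2(6.659) = 13.63
  E: 0 + 1(42.95) = 42.95
  D: 0 + 1(6.659) = 6.659
  G: 0 + 2(6.659) = 13.32

6.66 mol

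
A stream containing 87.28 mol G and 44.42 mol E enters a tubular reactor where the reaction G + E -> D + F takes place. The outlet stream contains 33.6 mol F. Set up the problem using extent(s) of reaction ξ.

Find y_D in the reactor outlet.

For F: n = n₀ + 1ξ → 33.6 = 0 + 1ξ, giving ξ = 33.6 mol.
Outlet amounts (n = n₀ + ν ξ):
  G: 87.28 − 1(33.6) = 53.68
  E: 44.42 − 1(33.6) = 10.82
  D: 0 + 1(33.6) = 33.6
  F: 0 + 1(33.6) = 33.6
Total out = 131.7 mol; y_D = 33.6 / 131.7 = 0.2551.

0.255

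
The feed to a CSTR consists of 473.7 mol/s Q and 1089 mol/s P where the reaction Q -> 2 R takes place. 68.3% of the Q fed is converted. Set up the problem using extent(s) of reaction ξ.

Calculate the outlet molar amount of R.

Q reacted = 0.683 × 473.7 = 323.5 mol/s; ν_Q = −1, so ξ = 323.5/1 = 323.5 mol/s.
Outlet amounts (n = n₀ + ν ξ):
  Q: 473.7 − 1(323.5) = 150.2
  R: 0 + 2(323.5) = 647.1
  P: 1089 (inert)

647 mol/s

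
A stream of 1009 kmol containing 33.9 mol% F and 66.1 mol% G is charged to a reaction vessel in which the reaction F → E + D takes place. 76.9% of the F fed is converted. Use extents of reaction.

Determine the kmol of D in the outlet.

F reacted = 0.769 × 342.1 = 263 kmol; ν_F = −1, so ξ = 263/1 = 263 kmol.
Outlet amounts (n = n₀ + ν ξ):
  F: 342.1 − 1(263) = 79.01
  E: 0 + 1(263) = 263
  D: 0 + 1(263) = 263
  G: 666.9 (inert)

263 kmol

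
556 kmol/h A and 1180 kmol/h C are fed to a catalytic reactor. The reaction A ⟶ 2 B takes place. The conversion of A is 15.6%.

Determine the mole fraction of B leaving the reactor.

0.0952

A reacted = 0.156 × 556 = 86.74 kmol/h; ν_A = −1, so ξ = 86.74/1 = 86.74 kmol/h.
Outlet amounts (n = n₀ + ν ξ):
  A: 556 − 1(86.74) = 469.3
  B: 0 + 2(86.74) = 173.5
  C: 1180 (inert)
Total out = 1823 kmol/h; y_B = 173.5 / 1823 = 0.09517.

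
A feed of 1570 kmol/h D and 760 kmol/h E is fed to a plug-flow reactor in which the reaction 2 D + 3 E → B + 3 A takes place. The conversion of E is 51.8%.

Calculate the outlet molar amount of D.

1310 kmol/h

E reacted = 0.518 × 760 = 393.7 kmol/h; ν_E = −3, so ξ = 393.7/3 = 131.2 kmol/h.
Outlet amounts (n = n₀ + ν ξ):
  D: 1570 − 2(131.2) = 1308
  E: 760 − 3(131.2) = 366.3
  B: 0 + 1(131.2) = 131.2
  A: 0 + 3(131.2) = 393.7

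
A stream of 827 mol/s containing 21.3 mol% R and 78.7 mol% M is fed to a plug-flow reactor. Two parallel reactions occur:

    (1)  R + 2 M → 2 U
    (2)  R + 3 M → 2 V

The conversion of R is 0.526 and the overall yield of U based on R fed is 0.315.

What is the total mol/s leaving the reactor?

Yield of U: 2ξ₁ / 176.2 = 0.315 → ξ₁ = 27.74 mol/s.
Conversion of R: 1ξ₁ + 1ξ₂ = 0.526 × 176.2 = 92.66 → ξ₂ = 64.91 mol/s.
Outlet amounts (n = n₀ + Σ ν·ξ):
  R: 176.2 − 1(27.74) − 1(64.91) = 83.5
  M: 650.8 − 2(27.74) − 3(64.91) = 400.6
  U: 0 + 2(27.74) = 55.49
  V: 0 + 2(64.91) = 129.8
Total out = 83.5 + 400.6 + 55.49 + 129.8 = 669.4 mol/s.

669 mol/s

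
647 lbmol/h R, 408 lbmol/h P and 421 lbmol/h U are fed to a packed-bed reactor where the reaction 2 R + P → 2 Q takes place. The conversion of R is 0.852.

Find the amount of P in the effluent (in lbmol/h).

R reacted = 0.852 × 647 = 551.2 lbmol/h; ν_R = −2, so ξ = 551.2/2 = 275.6 lbmol/h.
Outlet amounts (n = n₀ + ν ξ):
  R: 647 − 2(275.6) = 95.76
  P: 408 − 1(275.6) = 132.4
  Q: 0 + 2(275.6) = 551.2
  U: 421 (inert)

132 lbmol/h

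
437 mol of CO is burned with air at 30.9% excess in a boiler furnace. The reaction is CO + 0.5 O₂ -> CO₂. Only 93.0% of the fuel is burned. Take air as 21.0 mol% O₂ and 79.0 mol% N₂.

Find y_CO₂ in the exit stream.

Stoichiometric O₂ = 0.5 × 437 = 218.5 mol; O₂ fed = 218.5 × 1.309 = 286 mol.
N₂ fed = 286 × 79/21 = 1076 mol.
Fuel reacted = 0.93 × 437 → ξ = 406.4 mol.
Outlet (n = n₀ + ν ξ):
  CO: 437 − 1(406.4) = 30.59
  O₂: 286 − 0.5(406.4) = 82.81
  N₂: 1076 (inert)
  CO₂: 0 + 1(406.4) = 406.4
Total out = 1596 mol; y_CO₂ = 406.4 / 1596 = 0.2547.

0.255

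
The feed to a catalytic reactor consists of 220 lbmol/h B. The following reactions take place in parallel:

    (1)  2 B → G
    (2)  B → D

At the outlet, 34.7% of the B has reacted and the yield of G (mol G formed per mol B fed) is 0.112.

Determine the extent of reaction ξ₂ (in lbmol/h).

Yield of G: 1ξ₁ / 220 = 0.112 → ξ₁ = 24.64 lbmol/h.
Conversion of B: 2ξ₁ + 1ξ₂ = 0.347 × 220 = 76.34 → ξ₂ = 27.06 lbmol/h.
Outlet amounts (n = n₀ + Σ ν·ξ):
  B: 220 − 2(24.64) − 1(27.06) = 143.7
  G: 0 + 1(24.64) = 24.64
  D: 0 + 1(27.06) = 27.06

ξ₂ = 27.1 lbmol/h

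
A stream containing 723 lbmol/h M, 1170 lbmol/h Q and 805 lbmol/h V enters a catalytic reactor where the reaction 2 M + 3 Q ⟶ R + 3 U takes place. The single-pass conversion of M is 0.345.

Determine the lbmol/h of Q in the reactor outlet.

M reacted = 0.345 × 723 = 249.4 lbmol/h; ν_M = −2, so ξ = 249.4/2 = 124.7 lbmol/h.
Outlet amounts (n = n₀ + ν ξ):
  M: 723 − 2(124.7) = 473.6
  Q: 1170 − 3(124.7) = 795.8
  R: 0 + 1(124.7) = 124.7
  U: 0 + 3(124.7) = 374.2
  V: 805 (inert)

796 lbmol/h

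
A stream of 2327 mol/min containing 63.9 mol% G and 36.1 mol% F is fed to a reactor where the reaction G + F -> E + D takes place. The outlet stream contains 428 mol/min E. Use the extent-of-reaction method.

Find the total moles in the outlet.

2330 mol/min

For E: n = n₀ + 1ξ → 428 = 0 + 1ξ, giving ξ = 428 mol/min.
Outlet amounts (n = n₀ + ν ξ):
  G: 1487 − 1(428) = 1059
  F: 840 − 1(428) = 412
  E: 0 + 1(428) = 428
  D: 0 + 1(428) = 428
Total out = 1059 + 412 + 428 + 428 = 2327 mol/min.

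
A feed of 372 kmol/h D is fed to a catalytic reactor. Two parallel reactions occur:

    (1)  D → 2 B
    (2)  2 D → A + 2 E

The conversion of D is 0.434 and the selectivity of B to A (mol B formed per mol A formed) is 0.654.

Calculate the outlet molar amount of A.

Conversion of D: D consumed = 0.434 × 372 = 161.4 kmol/h = 1ξ₁ + 2ξ₂.
Selectivity: 2ξ₁ / (1ξ₂) = 0.654 → ξ₁ = 0.327 ξ₂.
Substitute: (1·0.327 + 2) ξ₂ = 161.4 → ξ₂ = 69.38 kmol/h, ξ₁ = 22.69 kmol/h.
Outlet amounts (n = n₀ + Σ ν·ξ):
  D: 372 − 1(22.69) − 2(69.38) = 210.6
  B: 0 + 2(22.69) = 45.37
  A: 0 + 1(69.38) = 69.38
  E: 0 + 2(69.38) = 138.8

69.4 kmol/h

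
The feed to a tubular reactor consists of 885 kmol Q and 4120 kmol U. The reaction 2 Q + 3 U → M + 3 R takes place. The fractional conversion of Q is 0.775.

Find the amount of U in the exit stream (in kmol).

3090 kmol

Q reacted = 0.775 × 885 = 685.9 kmol; ν_Q = −2, so ξ = 685.9/2 = 342.9 kmol.
Outlet amounts (n = n₀ + ν ξ):
  Q: 885 − 2(342.9) = 199.1
  U: 4120 − 3(342.9) = 3091
  M: 0 + 1(342.9) = 342.9
  R: 0 + 3(342.9) = 1029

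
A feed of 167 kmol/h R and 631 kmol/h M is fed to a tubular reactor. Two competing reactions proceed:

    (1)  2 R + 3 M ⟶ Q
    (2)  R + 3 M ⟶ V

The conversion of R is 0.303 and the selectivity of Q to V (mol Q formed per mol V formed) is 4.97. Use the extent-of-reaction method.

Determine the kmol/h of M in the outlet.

Conversion of R: R consumed = 0.303 × 167 = 50.6 kmol/h = 2ξ₁ + 1ξ₂.
Selectivity: 1ξ₁ / (1ξ₂) = 4.97 → ξ₁ = 4.97 ξ₂.
Substitute: (2·4.97 + 1) ξ₂ = 50.6 → ξ₂ = 4.625 kmol/h, ξ₁ = 22.99 kmol/h.
Outlet amounts (n = n₀ + Σ ν·ξ):
  R: 167 − 2(22.99) − 1(4.625) = 116.4
  M: 631 − 3(22.99) − 3(4.625) = 548.2
  Q: 0 + 1(22.99) = 22.99
  V: 0 + 1(4.625) = 4.625

548 kmol/h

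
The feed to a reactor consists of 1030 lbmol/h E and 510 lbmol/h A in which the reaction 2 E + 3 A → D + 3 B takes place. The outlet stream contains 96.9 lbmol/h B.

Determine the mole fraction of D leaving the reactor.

For B: n = n₀ + 3ξ → 96.9 = 0 + 3ξ, giving ξ = 32.3 lbmol/h.
Outlet amounts (n = n₀ + ν ξ):
  E: 1030 − 2(32.3) = 965.4
  A: 510 − 3(32.3) = 413.1
  D: 0 + 1(32.3) = 32.3
  B: 0 + 3(32.3) = 96.9
Total out = 1508 lbmol/h; y_D = 32.3 / 1508 = 0.02142.

0.0214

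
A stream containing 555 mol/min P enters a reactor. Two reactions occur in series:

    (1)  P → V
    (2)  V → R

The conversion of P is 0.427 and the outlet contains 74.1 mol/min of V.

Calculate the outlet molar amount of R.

Conversion of P: P consumed = 1ξ₁ = 0.427 × 555 → ξ₁ = 237 mol/min.
V balance: n_V = 0 + 1ξ₁ − 1ξ₂ = 74.1 → ξ₂ = (1·237 − 74.1)/1 = 162.9 mol/min.
Outlet amounts (n = n₀ + Σ ν·ξ):
  P: 555 − 1(237) = 318
  V: 0 + 1(237) − 1(162.9) = 74.1
  R: 0 + 1(162.9) = 162.9

163 mol/min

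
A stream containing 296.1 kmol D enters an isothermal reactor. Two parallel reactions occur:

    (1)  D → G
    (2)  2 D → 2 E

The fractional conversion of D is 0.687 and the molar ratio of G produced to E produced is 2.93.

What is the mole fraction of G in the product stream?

0.512

Conversion of D: D consumed = 0.687 × 296.1 = 203.4 kmol = 1ξ₁ + 2ξ₂.
Selectivity: 1ξ₁ / (2ξ₂) = 2.93 → ξ₁ = 5.86 ξ₂.
Substitute: (1·5.86 + 2) ξ₂ = 203.4 → ξ₂ = 25.88 kmol, ξ₁ = 151.7 kmol.
Outlet amounts (n = n₀ + Σ ν·ξ):
  D: 296.1 − 1(151.7) − 2(25.88) = 92.68
  G: 0 + 1(151.7) = 151.7
  E: 0 + 2(25.88) = 51.76
Total out = 296.1 kmol; y_G = 151.7 / 296.1 = 0.5122.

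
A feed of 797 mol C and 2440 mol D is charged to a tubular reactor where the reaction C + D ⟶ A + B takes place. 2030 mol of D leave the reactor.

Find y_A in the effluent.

For D: n = n₀ − 1ξ → 2030 = 2440 − 1ξ, giving ξ = 410 mol.
Outlet amounts (n = n₀ + ν ξ):
  C: 797 − 1(410) = 387
  D: 2440 − 1(410) = 2030
  A: 0 + 1(410) = 410
  B: 0 + 1(410) = 410
Total out = 3237 mol; y_A = 410 / 3237 = 0.1267.

0.127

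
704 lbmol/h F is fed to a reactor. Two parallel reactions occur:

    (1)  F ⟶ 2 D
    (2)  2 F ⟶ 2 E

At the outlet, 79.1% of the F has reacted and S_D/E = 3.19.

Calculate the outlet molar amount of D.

685 lbmol/h

Conversion of F: F consumed = 0.791 × 704 = 556.9 lbmol/h = 1ξ₁ + 2ξ₂.
Selectivity: 2ξ₁ / (2ξ₂) = 3.19 → ξ₁ = 3.19 ξ₂.
Substitute: (1·3.19 + 2) ξ₂ = 556.9 → ξ₂ = 107.3 lbmol/h, ξ₁ = 342.3 lbmol/h.
Outlet amounts (n = n₀ + Σ ν·ξ):
  F: 704 − 1(342.3) − 2(107.3) = 147.1
  D: 0 + 2(342.3) = 684.5
  E: 0 + 2(107.3) = 214.6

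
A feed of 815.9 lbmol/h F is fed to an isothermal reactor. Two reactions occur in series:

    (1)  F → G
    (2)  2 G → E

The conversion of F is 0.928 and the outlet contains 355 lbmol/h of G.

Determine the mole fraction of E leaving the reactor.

Conversion of F: F consumed = 1ξ₁ = 0.928 × 815.9 → ξ₁ = 757.2 lbmol/h.
G balance: n_G = 0 + 1ξ₁ − 2ξ₂ = 355 → ξ₂ = (1·757.2 − 355)/2 = 201.1 lbmol/h.
Outlet amounts (n = n₀ + Σ ν·ξ):
  F: 815.9 − 1(757.2) = 58.74
  G: 0 + 1(757.2) − 2(201.1) = 355
  E: 0 + 1(201.1) = 201.1
Total out = 614.8 lbmol/h; y_E = 201.1 / 614.8 = 0.327.

0.327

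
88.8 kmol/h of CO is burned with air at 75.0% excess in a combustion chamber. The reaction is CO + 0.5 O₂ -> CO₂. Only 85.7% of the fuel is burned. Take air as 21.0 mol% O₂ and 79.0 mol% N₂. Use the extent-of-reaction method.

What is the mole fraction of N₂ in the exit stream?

Stoichiometric O₂ = 0.5 × 88.8 = 44.4 kmol/h; O₂ fed = 44.4 × 1.750 = 77.7 kmol/h.
N₂ fed = 77.7 × 79/21 = 292.3 kmol/h.
Fuel reacted = 0.857 × 88.8 → ξ = 76.1 kmol/h.
Outlet (n = n₀ + ν ξ):
  CO: 88.8 − 1(76.1) = 12.7
  O₂: 77.7 − 0.5(76.1) = 39.65
  N₂: 292.3 (inert)
  CO₂: 0 + 1(76.1) = 76.1
Total out = 420.7 kmol/h; y_N₂ = 292.3 / 420.7 = 0.6947.

0.695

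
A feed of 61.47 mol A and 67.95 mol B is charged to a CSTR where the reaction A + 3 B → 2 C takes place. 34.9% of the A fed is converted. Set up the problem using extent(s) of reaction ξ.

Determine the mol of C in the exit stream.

42.9 mol

A reacted = 0.349 × 61.47 = 21.45 mol; ν_A = −1, so ξ = 21.45/1 = 21.45 mol.
Outlet amounts (n = n₀ + ν ξ):
  A: 61.47 − 1(21.45) = 40.02
  B: 67.95 − 3(21.45) = 3.591
  C: 0 + 2(21.45) = 42.91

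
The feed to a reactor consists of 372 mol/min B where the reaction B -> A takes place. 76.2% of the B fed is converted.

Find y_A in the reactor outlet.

0.762

B reacted = 0.762 × 372 = 283.5 mol/min; ν_B = −1, so ξ = 283.5/1 = 283.5 mol/min.
Outlet amounts (n = n₀ + ν ξ):
  B: 372 − 1(283.5) = 88.54
  A: 0 + 1(283.5) = 283.5
Total out = 372 mol/min; y_A = 283.5 / 372 = 0.762.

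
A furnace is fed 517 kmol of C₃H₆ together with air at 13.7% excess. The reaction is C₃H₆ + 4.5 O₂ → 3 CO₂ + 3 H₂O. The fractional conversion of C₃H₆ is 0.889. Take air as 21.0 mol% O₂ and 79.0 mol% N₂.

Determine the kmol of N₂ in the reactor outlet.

Stoichiometric O₂ = 4.5 × 517 = 2326 kmol; O₂ fed = 2326 × 1.137 = 2645 kmol.
N₂ fed = 2645 × 79/21 = 9951 kmol.
Fuel reacted = 0.889 × 517 → ξ = 459.6 kmol.
Outlet (n = n₀ + ν ξ):
  C₃H₆: 517 − 1(459.6) = 57.39
  O₂: 2645 − 4.5(459.6) = 577
  N₂: 9951 (inert)
  CO₂: 0 + 3(459.6) = 1379
  H₂O: 0 + 3(459.6) = 1379

9950 kmol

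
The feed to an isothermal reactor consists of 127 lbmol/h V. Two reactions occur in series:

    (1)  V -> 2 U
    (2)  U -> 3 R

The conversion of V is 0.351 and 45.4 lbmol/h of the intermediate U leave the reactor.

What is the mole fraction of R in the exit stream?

Conversion of V: V consumed = 1ξ₁ = 0.351 × 127 → ξ₁ = 44.58 lbmol/h.
U balance: n_U = 0 + 2ξ₁ − 1ξ₂ = 45.4 → ξ₂ = (2·44.58 − 45.4)/1 = 43.75 lbmol/h.
Outlet amounts (n = n₀ + Σ ν·ξ):
  V: 127 − 1(44.58) = 82.42
  U: 0 + 2(44.58) − 1(43.75) = 45.4
  R: 0 + 3(43.75) = 131.3
Total out = 259.1 lbmol/h; y_R = 131.3 / 259.1 = 0.5066.

0.507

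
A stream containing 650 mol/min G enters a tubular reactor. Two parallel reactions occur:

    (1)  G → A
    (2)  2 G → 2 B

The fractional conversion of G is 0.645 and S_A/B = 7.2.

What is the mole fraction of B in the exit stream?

0.0787

Conversion of G: G consumed = 0.645 × 650 = 419.2 mol/min = 1ξ₁ + 2ξ₂.
Selectivity: 1ξ₁ / (2ξ₂) = 7.2 → ξ₁ = 14.4 ξ₂.
Substitute: (1·14.4 + 2) ξ₂ = 419.2 → ξ₂ = 25.56 mol/min, ξ₁ = 368.1 mol/min.
Outlet amounts (n = n₀ + Σ ν·ξ):
  G: 650 − 1(368.1) − 2(25.56) = 230.7
  A: 0 + 1(368.1) = 368.1
  B: 0 + 2(25.56) = 51.13
Total out = 650 mol/min; y_B = 51.13 / 650 = 0.07866.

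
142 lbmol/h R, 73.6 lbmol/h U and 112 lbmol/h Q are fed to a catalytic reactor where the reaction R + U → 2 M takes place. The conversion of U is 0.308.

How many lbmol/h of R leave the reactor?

U reacted = 0.308 × 73.6 = 22.67 lbmol/h; ν_U = −1, so ξ = 22.67/1 = 22.67 lbmol/h.
Outlet amounts (n = n₀ + ν ξ):
  R: 142 − 1(22.67) = 119.3
  U: 73.6 − 1(22.67) = 50.93
  M: 0 + 2(22.67) = 45.34
  Q: 112 (inert)

119 lbmol/h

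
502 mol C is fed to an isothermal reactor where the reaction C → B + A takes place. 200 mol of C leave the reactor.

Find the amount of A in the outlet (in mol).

302 mol

For C: n = n₀ − 1ξ → 200 = 502 − 1ξ, giving ξ = 302 mol.
Outlet amounts (n = n₀ + ν ξ):
  C: 502 − 1(302) = 200
  B: 0 + 1(302) = 302
  A: 0 + 1(302) = 302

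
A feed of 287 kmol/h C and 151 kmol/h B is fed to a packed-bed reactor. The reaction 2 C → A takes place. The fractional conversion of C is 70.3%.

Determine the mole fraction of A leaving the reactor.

0.299

C reacted = 0.703 × 287 = 201.8 kmol/h; ν_C = −2, so ξ = 201.8/2 = 100.9 kmol/h.
Outlet amounts (n = n₀ + ν ξ):
  C: 287 − 2(100.9) = 85.24
  A: 0 + 1(100.9) = 100.9
  B: 151 (inert)
Total out = 337.1 kmol/h; y_A = 100.9 / 337.1 = 0.2992.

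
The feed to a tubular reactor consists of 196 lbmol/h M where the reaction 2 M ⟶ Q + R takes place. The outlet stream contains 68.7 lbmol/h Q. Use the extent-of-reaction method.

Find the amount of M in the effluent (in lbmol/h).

58.6 lbmol/h

For Q: n = n₀ + 1ξ → 68.7 = 0 + 1ξ, giving ξ = 68.7 lbmol/h.
Outlet amounts (n = n₀ + ν ξ):
  M: 196 − 2(68.7) = 58.6
  Q: 0 + 1(68.7) = 68.7
  R: 0 + 1(68.7) = 68.7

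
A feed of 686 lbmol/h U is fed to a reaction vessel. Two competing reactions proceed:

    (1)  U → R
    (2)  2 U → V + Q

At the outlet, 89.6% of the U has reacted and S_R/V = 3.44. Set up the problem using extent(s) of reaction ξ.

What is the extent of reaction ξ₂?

ξ₂ = 113 lbmol/h

Conversion of U: U consumed = 0.896 × 686 = 614.7 lbmol/h = 1ξ₁ + 2ξ₂.
Selectivity: 1ξ₁ / (1ξ₂) = 3.44 → ξ₁ = 3.44 ξ₂.
Substitute: (1·3.44 + 2) ξ₂ = 614.7 → ξ₂ = 113 lbmol/h, ξ₁ = 388.7 lbmol/h.
Outlet amounts (n = n₀ + Σ ν·ξ):
  U: 686 − 1(388.7) − 2(113) = 71.34
  R: 0 + 1(388.7) = 388.7
  V: 0 + 1(113) = 113
  Q: 0 + 1(113) = 113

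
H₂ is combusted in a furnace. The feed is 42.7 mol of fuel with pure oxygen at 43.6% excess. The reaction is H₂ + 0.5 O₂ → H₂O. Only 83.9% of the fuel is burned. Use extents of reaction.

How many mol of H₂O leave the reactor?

Stoichiometric O₂ = 0.5 × 42.7 = 21.35 mol; O₂ fed = 21.35 × 1.436 = 30.66 mol.
Fuel reacted = 0.839 × 42.7 → ξ = 35.83 mol.
Outlet (n = n₀ + ν ξ):
  H₂: 42.7 − 1(35.83) = 6.875
  O₂: 30.66 − 0.5(35.83) = 12.75
  H₂O: 0 + 1(35.83) = 35.83

35.8 mol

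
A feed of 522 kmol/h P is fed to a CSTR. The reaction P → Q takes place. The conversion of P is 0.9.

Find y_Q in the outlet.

P reacted = 0.9 × 522 = 469.8 kmol/h; ν_P = −1, so ξ = 469.8/1 = 469.8 kmol/h.
Outlet amounts (n = n₀ + ν ξ):
  P: 522 − 1(469.8) = 52.2
  Q: 0 + 1(469.8) = 469.8
Total out = 522 kmol/h; y_Q = 469.8 / 522 = 0.9.

0.9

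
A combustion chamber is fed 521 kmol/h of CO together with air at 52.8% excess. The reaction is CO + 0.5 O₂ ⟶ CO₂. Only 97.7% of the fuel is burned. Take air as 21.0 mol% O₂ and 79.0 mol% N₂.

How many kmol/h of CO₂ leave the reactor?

Stoichiometric O₂ = 0.5 × 521 = 260.5 kmol/h; O₂ fed = 260.5 × 1.528 = 398 kmol/h.
N₂ fed = 398 × 79/21 = 1497 kmol/h.
Fuel reacted = 0.977 × 521 → ξ = 509 kmol/h.
Outlet (n = n₀ + ν ξ):
  CO: 521 − 1(509) = 11.98
  O₂: 398 − 0.5(509) = 143.5
  N₂: 1497 (inert)
  CO₂: 0 + 1(509) = 509

509 kmol/h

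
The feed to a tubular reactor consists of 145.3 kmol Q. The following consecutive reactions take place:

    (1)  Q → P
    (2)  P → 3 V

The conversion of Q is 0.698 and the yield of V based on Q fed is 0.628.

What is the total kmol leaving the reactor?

Conversion of Q: Q consumed = 1ξ₁ = 0.698 × 145.3 → ξ₁ = 101.4 kmol.
Yield of V: 3ξ₂ / 145.3 = 0.628 → ξ₂ = 30.42 kmol.
Outlet amounts (n = n₀ + Σ ν·ξ):
  Q: 145.3 − 1(101.4) = 43.88
  P: 0 + 1(101.4) − 1(30.42) = 71
  V: 0 + 3(30.42) = 91.25
Total out = 43.88 + 71 + 91.25 = 206.1 kmol.

206 kmol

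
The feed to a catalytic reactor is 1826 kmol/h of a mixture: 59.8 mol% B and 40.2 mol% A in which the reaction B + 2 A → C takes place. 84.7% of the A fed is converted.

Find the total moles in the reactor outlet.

1200 kmol/h

A reacted = 0.847 × 734.1 = 621.7 kmol/h; ν_A = −2, so ξ = 621.7/2 = 310.9 kmol/h.
Outlet amounts (n = n₀ + ν ξ):
  B: 1092 − 1(310.9) = 781.1
  A: 734.1 − 2(310.9) = 112.3
  C: 0 + 1(310.9) = 310.9
Total out = 781.1 + 112.3 + 310.9 = 1204 kmol/h.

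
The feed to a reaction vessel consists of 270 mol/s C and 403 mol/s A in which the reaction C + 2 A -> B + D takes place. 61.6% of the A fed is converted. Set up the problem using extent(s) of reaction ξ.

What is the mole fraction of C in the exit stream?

0.266

A reacted = 0.616 × 403 = 248.2 mol/s; ν_A = −2, so ξ = 248.2/2 = 124.1 mol/s.
Outlet amounts (n = n₀ + ν ξ):
  C: 270 − 1(124.1) = 145.9
  A: 403 − 2(124.1) = 154.8
  B: 0 + 1(124.1) = 124.1
  D: 0 + 1(124.1) = 124.1
Total out = 548.9 mol/s; y_C = 145.9 / 548.9 = 0.2658.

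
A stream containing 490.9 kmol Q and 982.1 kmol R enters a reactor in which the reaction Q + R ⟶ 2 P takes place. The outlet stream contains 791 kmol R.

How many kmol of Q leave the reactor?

300 kmol

For R: n = n₀ − 1ξ → 791 = 982.1 − 1ξ, giving ξ = 191.1 kmol.
Outlet amounts (n = n₀ + ν ξ):
  Q: 490.9 − 1(191.1) = 299.8
  R: 982.1 − 1(191.1) = 791
  P: 0 + 2(191.1) = 382.2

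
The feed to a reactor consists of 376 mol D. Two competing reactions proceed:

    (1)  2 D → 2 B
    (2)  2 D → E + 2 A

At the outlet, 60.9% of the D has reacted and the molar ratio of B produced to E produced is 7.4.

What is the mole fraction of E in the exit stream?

0.0608

Conversion of D: D consumed = 0.609 × 376 = 229 mol = 2ξ₁ + 2ξ₂.
Selectivity: 2ξ₁ / (1ξ₂) = 7.4 → ξ₁ = 3.7 ξ₂.
Substitute: (2·3.7 + 2) ξ₂ = 229 → ξ₂ = 24.36 mol, ξ₁ = 90.13 mol.
Outlet amounts (n = n₀ + Σ ν·ξ):
  D: 376 − 2(90.13) − 2(24.36) = 147
  B: 0 + 2(90.13) = 180.3
  E: 0 + 1(24.36) = 24.36
  A: 0 + 2(24.36) = 48.72
Total out = 400.4 mol; y_E = 24.36 / 400.4 = 0.06085.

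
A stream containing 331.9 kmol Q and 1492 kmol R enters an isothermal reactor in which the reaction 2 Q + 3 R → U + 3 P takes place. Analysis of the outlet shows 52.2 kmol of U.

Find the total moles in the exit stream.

For U: n = n₀ + 1ξ → 52.2 = 0 + 1ξ, giving ξ = 52.2 kmol.
Outlet amounts (n = n₀ + ν ξ):
  Q: 331.9 − 2(52.2) = 227.5
  R: 1492 − 3(52.2) = 1335
  U: 0 + 1(52.2) = 52.2
  P: 0 + 3(52.2) = 156.6
Total out = 227.5 + 1335 + 52.2 + 156.6 = 1772 kmol.

1770 kmol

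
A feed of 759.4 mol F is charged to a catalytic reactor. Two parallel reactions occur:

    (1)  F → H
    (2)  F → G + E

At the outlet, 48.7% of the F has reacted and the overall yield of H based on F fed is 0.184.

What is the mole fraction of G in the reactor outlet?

Yield of H: 1ξ₁ / 759.4 = 0.184 → ξ₁ = 139.7 mol.
Conversion of F: 1ξ₁ + 1ξ₂ = 0.487 × 759.4 = 369.8 → ξ₂ = 230.1 mol.
Outlet amounts (n = n₀ + Σ ν·ξ):
  F: 759.4 − 1(139.7) − 1(230.1) = 389.6
  H: 0 + 1(139.7) = 139.7
  G: 0 + 1(230.1) = 230.1
  E: 0 + 1(230.1) = 230.1
Total out = 989.5 mol; y_G = 230.1 / 989.5 = 0.2325.

0.233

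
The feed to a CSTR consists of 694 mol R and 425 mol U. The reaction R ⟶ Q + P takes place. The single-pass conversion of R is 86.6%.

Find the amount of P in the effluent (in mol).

601 mol

R reacted = 0.866 × 694 = 601 mol; ν_R = −1, so ξ = 601/1 = 601 mol.
Outlet amounts (n = n₀ + ν ξ):
  R: 694 − 1(601) = 93
  Q: 0 + 1(601) = 601
  P: 0 + 1(601) = 601
  U: 425 (inert)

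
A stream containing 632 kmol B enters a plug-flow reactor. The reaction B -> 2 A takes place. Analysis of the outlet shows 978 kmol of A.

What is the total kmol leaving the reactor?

1120 kmol

For A: n = n₀ + 2ξ → 978 = 0 + 2ξ, giving ξ = 489 kmol.
Outlet amounts (n = n₀ + ν ξ):
  B: 632 − 1(489) = 143
  A: 0 + 2(489) = 978
Total out = 143 + 978 = 1121 kmol.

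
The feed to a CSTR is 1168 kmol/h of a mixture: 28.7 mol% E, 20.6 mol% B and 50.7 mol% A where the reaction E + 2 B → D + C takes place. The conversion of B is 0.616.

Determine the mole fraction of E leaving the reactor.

B reacted = 0.616 × 240.6 = 148.2 kmol/h; ν_B = −2, so ξ = 148.2/2 = 74.11 kmol/h.
Outlet amounts (n = n₀ + ν ξ):
  E: 335.2 − 1(74.11) = 261.1
  B: 240.6 − 2(74.11) = 92.39
  D: 0 + 1(74.11) = 74.11
  C: 0 + 1(74.11) = 74.11
  A: 592.2 (inert)
Total out = 1094 kmol/h; y_E = 261.1 / 1094 = 0.2387.

0.239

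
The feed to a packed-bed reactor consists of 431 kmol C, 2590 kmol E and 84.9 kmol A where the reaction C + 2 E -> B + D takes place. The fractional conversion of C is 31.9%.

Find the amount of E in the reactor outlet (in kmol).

2320 kmol

C reacted = 0.319 × 431 = 137.5 kmol; ν_C = −1, so ξ = 137.5/1 = 137.5 kmol.
Outlet amounts (n = n₀ + ν ξ):
  C: 431 − 1(137.5) = 293.5
  E: 2590 − 2(137.5) = 2315
  B: 0 + 1(137.5) = 137.5
  D: 0 + 1(137.5) = 137.5
  A: 84.9 (inert)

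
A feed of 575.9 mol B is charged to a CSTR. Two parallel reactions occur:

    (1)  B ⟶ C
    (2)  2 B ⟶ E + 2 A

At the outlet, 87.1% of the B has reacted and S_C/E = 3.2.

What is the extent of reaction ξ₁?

Conversion of B: B consumed = 0.871 × 575.9 = 501.6 mol = 1ξ₁ + 2ξ₂.
Selectivity: 1ξ₁ / (1ξ₂) = 3.2 → ξ₁ = 3.2 ξ₂.
Substitute: (1·3.2 + 2) ξ₂ = 501.6 → ξ₂ = 96.46 mol, ξ₁ = 308.7 mol.
Outlet amounts (n = n₀ + Σ ν·ξ):
  B: 575.9 − 1(308.7) − 2(96.46) = 74.29
  C: 0 + 1(308.7) = 308.7
  E: 0 + 1(96.46) = 96.46
  A: 0 + 2(96.46) = 192.9

ξ₁ = 309 mol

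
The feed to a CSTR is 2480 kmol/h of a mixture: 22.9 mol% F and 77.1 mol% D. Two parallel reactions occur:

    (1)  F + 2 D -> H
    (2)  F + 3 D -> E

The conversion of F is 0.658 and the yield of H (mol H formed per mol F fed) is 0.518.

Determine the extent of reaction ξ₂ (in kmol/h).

Yield of H: 1ξ₁ / 567.9 = 0.518 → ξ₁ = 294.2 kmol/h.
Conversion of F: 1ξ₁ + 1ξ₂ = 0.658 × 567.9 = 373.7 → ξ₂ = 79.51 kmol/h.
Outlet amounts (n = n₀ + Σ ν·ξ):
  F: 567.9 − 1(294.2) − 1(79.51) = 194.2
  D: 1912 − 2(294.2) − 3(79.51) = 1085
  H: 0 + 1(294.2) = 294.2
  E: 0 + 1(79.51) = 79.51

ξ₂ = 79.5 kmol/h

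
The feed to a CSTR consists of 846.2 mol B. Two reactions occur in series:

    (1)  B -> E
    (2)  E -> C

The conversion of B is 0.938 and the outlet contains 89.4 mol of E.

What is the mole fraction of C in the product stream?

Conversion of B: B consumed = 1ξ₁ = 0.938 × 846.2 → ξ₁ = 793.7 mol.
E balance: n_E = 0 + 1ξ₁ − 1ξ₂ = 89.4 → ξ₂ = (1·793.7 − 89.4)/1 = 704.3 mol.
Outlet amounts (n = n₀ + Σ ν·ξ):
  B: 846.2 − 1(793.7) = 52.46
  E: 0 + 1(793.7) − 1(704.3) = 89.4
  C: 0 + 1(704.3) = 704.3
Total out = 846.2 mol; y_C = 704.3 / 846.2 = 0.8324.

0.832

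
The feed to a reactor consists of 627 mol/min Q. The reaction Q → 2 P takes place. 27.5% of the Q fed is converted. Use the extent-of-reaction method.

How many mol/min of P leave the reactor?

345 mol/min

Q reacted = 0.275 × 627 = 172.4 mol/min; ν_Q = −1, so ξ = 172.4/1 = 172.4 mol/min.
Outlet amounts (n = n₀ + ν ξ):
  Q: 627 − 1(172.4) = 454.6
  P: 0 + 2(172.4) = 344.9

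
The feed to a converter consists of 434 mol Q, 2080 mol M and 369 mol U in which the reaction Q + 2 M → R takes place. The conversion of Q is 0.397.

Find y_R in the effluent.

Q reacted = 0.397 × 434 = 172.3 mol; ν_Q = −1, so ξ = 172.3/1 = 172.3 mol.
Outlet amounts (n = n₀ + ν ξ):
  Q: 434 − 1(172.3) = 261.7
  M: 2080 − 2(172.3) = 1735
  R: 0 + 1(172.3) = 172.3
  U: 369 (inert)
Total out = 2538 mol; y_R = 172.3 / 2538 = 0.06788.

0.0679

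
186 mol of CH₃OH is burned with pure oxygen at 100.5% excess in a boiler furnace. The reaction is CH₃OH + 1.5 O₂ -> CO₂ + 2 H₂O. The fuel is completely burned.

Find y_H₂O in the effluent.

Stoichiometric O₂ = 1.5 × 186 = 279 mol; O₂ fed = 279 × 2.005 = 559.4 mol.
Fuel reacted = 1 × 186 → ξ = 186 mol.
Outlet (n = n₀ + ν ξ):
  CH₃OH: 186 − 1(186) = 0
  O₂: 559.4 − 1.5(186) = 280.4
  CO₂: 0 + 1(186) = 186
  H₂O: 0 + 2(186) = 372
Total out = 838.4 mol; y_H₂O = 372 / 838.4 = 0.4437.

0.444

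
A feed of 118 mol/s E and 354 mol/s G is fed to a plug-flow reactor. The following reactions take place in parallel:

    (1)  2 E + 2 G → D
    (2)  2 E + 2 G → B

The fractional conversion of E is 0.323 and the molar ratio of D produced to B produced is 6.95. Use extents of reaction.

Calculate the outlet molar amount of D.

Conversion of E: E consumed = 0.323 × 118 = 38.11 mol/s = 2ξ₁ + 2ξ₂.
Selectivity: 1ξ₁ / (1ξ₂) = 6.95 → ξ₁ = 6.95 ξ₂.
Substitute: (2·6.95 + 2) ξ₂ = 38.11 → ξ₂ = 2.397 mol/s, ξ₁ = 16.66 mol/s.
Outlet amounts (n = n₀ + Σ ν·ξ):
  E: 118 − 2(16.66) − 2(2.397) = 79.89
  G: 354 − 2(16.66) − 2(2.397) = 315.9
  D: 0 + 1(16.66) = 16.66
  B: 0 + 1(2.397) = 2.397

16.7 mol/s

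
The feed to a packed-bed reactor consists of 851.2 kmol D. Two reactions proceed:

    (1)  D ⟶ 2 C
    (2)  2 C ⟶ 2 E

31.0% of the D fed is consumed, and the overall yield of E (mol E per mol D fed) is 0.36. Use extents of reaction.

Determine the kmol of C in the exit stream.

Conversion of D: D consumed = 1ξ₁ = 0.31 × 851.2 → ξ₁ = 263.9 kmol.
Yield of E: 2ξ₂ / 851.2 = 0.36 → ξ₂ = 153.2 kmol.
Outlet amounts (n = n₀ + Σ ν·ξ):
  D: 851.2 − 1(263.9) = 587.3
  C: 0 + 2(263.9) − 2(153.2) = 221.3
  E: 0 + 2(153.2) = 306.4

221 kmol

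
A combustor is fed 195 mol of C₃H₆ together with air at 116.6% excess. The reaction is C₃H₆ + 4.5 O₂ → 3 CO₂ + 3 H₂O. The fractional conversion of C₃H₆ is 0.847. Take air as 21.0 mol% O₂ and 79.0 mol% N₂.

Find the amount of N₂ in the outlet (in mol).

Stoichiometric O₂ = 4.5 × 195 = 877.5 mol; O₂ fed = 877.5 × 2.166 = 1901 mol.
N₂ fed = 1901 × 79/21 = 7150 mol.
Fuel reacted = 0.847 × 195 → ξ = 165.2 mol.
Outlet (n = n₀ + ν ξ):
  C₃H₆: 195 − 1(165.2) = 29.84
  O₂: 1901 − 4.5(165.2) = 1157
  N₂: 7150 (inert)
  CO₂: 0 + 3(165.2) = 495.5
  H₂O: 0 + 3(165.2) = 495.5

7150 mol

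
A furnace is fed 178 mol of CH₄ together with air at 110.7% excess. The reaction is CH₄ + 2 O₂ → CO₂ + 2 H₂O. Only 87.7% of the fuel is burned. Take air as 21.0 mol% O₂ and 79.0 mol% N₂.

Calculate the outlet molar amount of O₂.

438 mol

Stoichiometric O₂ = 2 × 178 = 356 mol; O₂ fed = 356 × 2.107 = 750.1 mol.
N₂ fed = 750.1 × 79/21 = 2822 mol.
Fuel reacted = 0.877 × 178 → ξ = 156.1 mol.
Outlet (n = n₀ + ν ξ):
  CH₄: 178 − 1(156.1) = 21.89
  O₂: 750.1 − 2(156.1) = 437.9
  N₂: 2822 (inert)
  CO₂: 0 + 1(156.1) = 156.1
  H₂O: 0 + 2(156.1) = 312.2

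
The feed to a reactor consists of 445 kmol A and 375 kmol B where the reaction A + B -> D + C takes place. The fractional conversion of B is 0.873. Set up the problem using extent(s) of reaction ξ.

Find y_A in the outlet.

B reacted = 0.873 × 375 = 327.4 kmol; ν_B = −1, so ξ = 327.4/1 = 327.4 kmol.
Outlet amounts (n = n₀ + ν ξ):
  A: 445 − 1(327.4) = 117.6
  B: 375 − 1(327.4) = 47.62
  D: 0 + 1(327.4) = 327.4
  C: 0 + 1(327.4) = 327.4
Total out = 820 kmol; y_A = 117.6 / 820 = 0.1434.

0.143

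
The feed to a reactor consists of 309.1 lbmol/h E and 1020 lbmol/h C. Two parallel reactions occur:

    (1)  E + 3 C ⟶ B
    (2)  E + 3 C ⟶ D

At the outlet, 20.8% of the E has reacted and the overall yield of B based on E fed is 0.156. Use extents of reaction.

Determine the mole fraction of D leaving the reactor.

0.0141

Yield of B: 1ξ₁ / 309.1 = 0.156 → ξ₁ = 48.22 lbmol/h.
Conversion of E: 1ξ₁ + 1ξ₂ = 0.208 × 309.1 = 64.29 → ξ₂ = 16.07 lbmol/h.
Outlet amounts (n = n₀ + Σ ν·ξ):
  E: 309.1 − 1(48.22) − 1(16.07) = 244.8
  C: 1020 − 3(48.22) − 3(16.07) = 827.1
  B: 0 + 1(48.22) = 48.22
  D: 0 + 1(16.07) = 16.07
Total out = 1136 lbmol/h; y_D = 16.07 / 1136 = 0.01415.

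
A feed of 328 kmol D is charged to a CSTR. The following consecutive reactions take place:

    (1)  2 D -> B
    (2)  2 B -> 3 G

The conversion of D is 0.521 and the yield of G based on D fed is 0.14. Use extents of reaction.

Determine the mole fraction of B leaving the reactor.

0.213

Conversion of D: D consumed = 2ξ₁ = 0.521 × 328 → ξ₁ = 85.44 kmol.
Yield of G: 3ξ₂ / 328 = 0.14 → ξ₂ = 15.31 kmol.
Outlet amounts (n = n₀ + Σ ν·ξ):
  D: 328 − 2(85.44) = 157.1
  B: 0 + 1(85.44) − 2(15.31) = 54.83
  G: 0 + 3(15.31) = 45.92
Total out = 257.9 kmol; y_B = 54.83 / 257.9 = 0.2126.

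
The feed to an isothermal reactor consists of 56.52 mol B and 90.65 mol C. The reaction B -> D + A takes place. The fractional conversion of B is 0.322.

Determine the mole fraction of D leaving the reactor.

0.11

B reacted = 0.322 × 56.52 = 18.2 mol; ν_B = −1, so ξ = 18.2/1 = 18.2 mol.
Outlet amounts (n = n₀ + ν ξ):
  B: 56.52 − 1(18.2) = 38.32
  D: 0 + 1(18.2) = 18.2
  A: 0 + 1(18.2) = 18.2
  C: 90.65 (inert)
Total out = 165.4 mol; y_D = 18.2 / 165.4 = 0.1101.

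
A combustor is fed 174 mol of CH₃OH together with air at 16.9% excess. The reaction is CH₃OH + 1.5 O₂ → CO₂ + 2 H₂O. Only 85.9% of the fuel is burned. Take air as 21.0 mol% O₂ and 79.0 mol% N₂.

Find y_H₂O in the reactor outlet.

Stoichiometric O₂ = 1.5 × 174 = 261 mol; O₂ fed = 261 × 1.169 = 305.1 mol.
N₂ fed = 305.1 × 79/21 = 1148 mol.
Fuel reacted = 0.859 × 174 → ξ = 149.5 mol.
Outlet (n = n₀ + ν ξ):
  CH₃OH: 174 − 1(149.5) = 24.53
  O₂: 305.1 − 1.5(149.5) = 80.91
  N₂: 1148 (inert)
  CO₂: 0 + 1(149.5) = 149.5
  H₂O: 0 + 2(149.5) = 298.9
Total out = 1702 mol; y_H₂O = 298.9 / 1702 = 0.1757.

0.176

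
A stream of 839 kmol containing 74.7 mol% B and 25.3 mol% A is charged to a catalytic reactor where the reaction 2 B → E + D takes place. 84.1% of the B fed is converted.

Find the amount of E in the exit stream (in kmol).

B reacted = 0.841 × 626.7 = 527.1 kmol; ν_B = −2, so ξ = 527.1/2 = 263.5 kmol.
Outlet amounts (n = n₀ + ν ξ):
  B: 626.7 − 2(263.5) = 99.65
  E: 0 + 1(263.5) = 263.5
  D: 0 + 1(263.5) = 263.5
  A: 212.3 (inert)

264 kmol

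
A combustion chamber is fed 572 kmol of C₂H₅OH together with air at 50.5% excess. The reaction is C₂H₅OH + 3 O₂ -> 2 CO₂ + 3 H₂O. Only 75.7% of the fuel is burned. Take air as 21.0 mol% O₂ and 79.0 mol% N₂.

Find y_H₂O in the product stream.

0.0976

Stoichiometric O₂ = 3 × 572 = 1716 kmol; O₂ fed = 1716 × 1.505 = 2583 kmol.
N₂ fed = 2583 × 79/21 = 9715 kmol.
Fuel reacted = 0.757 × 572 → ξ = 433 kmol.
Outlet (n = n₀ + ν ξ):
  C₂H₅OH: 572 − 1(433) = 139
  O₂: 2583 − 3(433) = 1284
  N₂: 9715 (inert)
  CO₂: 0 + 2(433) = 866
  H₂O: 0 + 3(433) = 1299
Total out = 13300 kmol; y_H₂O = 1299 / 13300 = 0.09765.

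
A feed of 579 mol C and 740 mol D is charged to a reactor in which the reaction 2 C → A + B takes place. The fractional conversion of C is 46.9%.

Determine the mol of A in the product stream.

136 mol

C reacted = 0.469 × 579 = 271.6 mol; ν_C = −2, so ξ = 271.6/2 = 135.8 mol.
Outlet amounts (n = n₀ + ν ξ):
  C: 579 − 2(135.8) = 307.4
  A: 0 + 1(135.8) = 135.8
  B: 0 + 1(135.8) = 135.8
  D: 740 (inert)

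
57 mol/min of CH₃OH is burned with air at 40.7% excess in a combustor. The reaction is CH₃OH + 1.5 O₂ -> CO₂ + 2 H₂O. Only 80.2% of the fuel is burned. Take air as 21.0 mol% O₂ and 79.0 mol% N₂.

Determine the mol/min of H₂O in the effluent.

Stoichiometric O₂ = 1.5 × 57 = 85.5 mol/min; O₂ fed = 85.5 × 1.407 = 120.3 mol/min.
N₂ fed = 120.3 × 79/21 = 452.6 mol/min.
Fuel reacted = 0.802 × 57 → ξ = 45.71 mol/min.
Outlet (n = n₀ + ν ξ):
  CH₃OH: 57 − 1(45.71) = 11.29
  O₂: 120.3 − 1.5(45.71) = 51.73
  N₂: 452.6 (inert)
  CO₂: 0 + 1(45.71) = 45.71
  H₂O: 0 + 2(45.71) = 91.43

91.4 mol/min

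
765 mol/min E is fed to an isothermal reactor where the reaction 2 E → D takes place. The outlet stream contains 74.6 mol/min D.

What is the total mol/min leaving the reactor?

For D: n = n₀ + 1ξ → 74.6 = 0 + 1ξ, giving ξ = 74.6 mol/min.
Outlet amounts (n = n₀ + ν ξ):
  E: 765 − 2(74.6) = 615.8
  D: 0 + 1(74.6) = 74.6
Total out = 615.8 + 74.6 = 690.4 mol/min.

690 mol/min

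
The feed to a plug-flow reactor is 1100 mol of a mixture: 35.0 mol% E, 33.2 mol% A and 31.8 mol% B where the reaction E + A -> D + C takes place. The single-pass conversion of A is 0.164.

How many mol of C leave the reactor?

59.9 mol

A reacted = 0.164 × 365.2 = 59.89 mol; ν_A = −1, so ξ = 59.89/1 = 59.89 mol.
Outlet amounts (n = n₀ + ν ξ):
  E: 385 − 1(59.89) = 325.1
  A: 365.2 − 1(59.89) = 305.3
  D: 0 + 1(59.89) = 59.89
  C: 0 + 1(59.89) = 59.89
  B: 349.8 (inert)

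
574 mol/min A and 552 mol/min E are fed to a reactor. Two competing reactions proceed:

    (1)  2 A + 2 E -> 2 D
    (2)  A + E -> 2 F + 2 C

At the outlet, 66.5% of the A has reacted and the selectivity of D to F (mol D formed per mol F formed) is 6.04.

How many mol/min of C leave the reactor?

58.4 mol/min

Conversion of A: A consumed = 0.665 × 574 = 381.7 mol/min = 2ξ₁ + 1ξ₂.
Selectivity: 2ξ₁ / (2ξ₂) = 6.04 → ξ₁ = 6.04 ξ₂.
Substitute: (2·6.04 + 1) ξ₂ = 381.7 → ξ₂ = 29.18 mol/min, ξ₁ = 176.3 mol/min.
Outlet amounts (n = n₀ + Σ ν·ξ):
  A: 574 − 2(176.3) − 1(29.18) = 192.3
  E: 552 − 2(176.3) − 1(29.18) = 170.3
  D: 0 + 2(176.3) = 352.5
  F: 0 + 2(29.18) = 58.37
  C: 0 + 2(29.18) = 58.37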